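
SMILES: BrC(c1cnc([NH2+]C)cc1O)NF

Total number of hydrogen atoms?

10

Hydrogens are implicit in SMILES; fill each atom to its normal valence:
  3 × C (aromatic): no H
  2 × C (aromatic): 1 H each → 2
  1 × Br: no H
  1 × C: 3 H
  1 × C: 1 H
  1 × F: no H
  1 × N (charge +1): 2 H
  1 × N: 1 H
  1 × N (aromatic): no H
  1 × O: 1 H
  Total hydrogens = 10.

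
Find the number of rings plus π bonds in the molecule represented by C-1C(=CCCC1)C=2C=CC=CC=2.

Molecular formula from the SMILES: C12H14.
DoU = (2C + 2 + N − H − X)/2 = (2·12 + 2 + 0 − 14 − 0)/2 = 12/2 = 6.
(Structurally: 2 ring(s) + 4 π bond(s) = 6.)

6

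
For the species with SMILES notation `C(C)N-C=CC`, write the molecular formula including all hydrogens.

C5H11N

Heavy atoms from the SMILES: 5 C, 1 N.
Implicit hydrogens by atom environment:
  2 × C: 3 H each → 6
  2 × C: 1 H each → 2
  1 × C: 2 H
  1 × N: 1 H
  Total hydrogens = 11.
Molecular formula: C5H11N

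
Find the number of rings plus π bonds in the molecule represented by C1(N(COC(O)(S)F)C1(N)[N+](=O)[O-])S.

2

Molecular formula from the SMILES: C4H8FN3O4S2.
DoU = (2C + 2 + N − H − X)/2 = (2·4 + 2 + 3 − 8 − 1)/2 = 4/2 = 2.
(Structurally: 1 ring(s) + 1 π bond(s) = 2.)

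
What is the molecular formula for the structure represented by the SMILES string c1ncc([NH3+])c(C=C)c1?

C7H9N2+

Heavy atoms from the SMILES: 7 C, 2 N.
Implicit hydrogens by atom environment:
  3 × C (aromatic): 1 H each → 3
  2 × C (aromatic): no H
  1 × C: 2 H
  1 × C: 1 H
  1 × N (charge +1): 3 H
  1 × N (aromatic): no H
  Total hydrogens = 9.
Net charge +1.
Molecular formula: C7H9N2+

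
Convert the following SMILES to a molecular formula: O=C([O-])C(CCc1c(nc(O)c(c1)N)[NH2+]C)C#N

Heavy atoms from the SMILES: 11 C, 4 N, 3 O.
Implicit hydrogens by atom environment:
  4 × C (aromatic): no H
  2 × C: 2 H each → 4
  2 × C: no H
  1 × C: 3 H
  1 × C (aromatic): 1 H
  1 × C: 1 H
  1 × N (charge +1): 2 H
  1 × N: 2 H
  1 × N (aromatic): no H
  1 × N: no H
  1 × O: 1 H
  1 × O: no H
  1 × O (charge -1): no H
  Total hydrogens = 14.
Molecular formula: C11H14N4O3

C11H14N4O3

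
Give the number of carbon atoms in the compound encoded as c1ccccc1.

6

The symbol for carbon appears 6 times in the SMILES. Lowercase c denotes aromatic carbon and counts toward C.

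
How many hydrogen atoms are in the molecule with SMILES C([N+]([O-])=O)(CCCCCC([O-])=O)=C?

12

Hydrogens are implicit in SMILES; fill each atom to its normal valence:
  6 × C: 2 H each → 12
  2 × C: no H
  2 × O: no H
  2 × O (charge -1): no H
  1 × N (charge +1): no H
  Total hydrogens = 12.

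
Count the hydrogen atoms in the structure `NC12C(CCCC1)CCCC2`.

Hydrogens are implicit in SMILES; fill each atom to its normal valence:
  8 × C: 2 H each → 16
  1 × C: 1 H
  1 × C: no H
  1 × N: 2 H
  Total hydrogens = 19.

19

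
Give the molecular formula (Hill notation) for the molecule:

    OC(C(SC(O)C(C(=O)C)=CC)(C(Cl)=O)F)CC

Heavy atoms from the SMILES: 11 C, 1 Cl, 1 F, 4 O, 1 S.
Implicit hydrogens by atom environment:
  4 × C: no H
  3 × C: 3 H each → 9
  3 × C: 1 H each → 3
  2 × O: 1 H each → 2
  2 × O: no H
  1 × C: 2 H
  1 × Cl: no H
  1 × F: no H
  1 × S: no H
  Total hydrogens = 16.
Molecular formula: C11H16ClFO4S

C11H16ClFO4S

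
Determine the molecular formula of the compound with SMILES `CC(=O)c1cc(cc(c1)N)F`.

C8H8FNO

Heavy atoms from the SMILES: 8 C, 1 F, 1 N, 1 O.
Implicit hydrogens by atom environment:
  3 × C (aromatic): 1 H each → 3
  3 × C (aromatic): no H
  1 × C: 3 H
  1 × C: no H
  1 × F: no H
  1 × N: 2 H
  1 × O: no H
  Total hydrogens = 8.
Molecular formula: C8H8FNO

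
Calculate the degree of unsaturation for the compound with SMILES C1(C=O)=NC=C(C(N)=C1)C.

5

Molecular formula from the SMILES: C7H8N2O.
DoU = (2C + 2 + N − H − X)/2 = (2·7 + 2 + 2 − 8 − 0)/2 = 10/2 = 5.
(Structurally: 1 ring(s) + 4 π bond(s) = 5.)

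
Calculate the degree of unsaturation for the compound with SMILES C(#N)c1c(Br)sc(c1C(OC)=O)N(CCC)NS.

Molecular formula from the SMILES: C10H12BrN3O2S2.
DoU = (2C + 2 + N − H − X)/2 = (2·10 + 2 + 3 − 12 − 1)/2 = 12/2 = 6.
(Structurally: 1 ring(s) + 5 π bond(s) = 6.)

6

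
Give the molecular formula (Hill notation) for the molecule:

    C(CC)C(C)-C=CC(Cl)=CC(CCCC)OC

Heavy atoms from the SMILES: 15 C, 1 Cl, 1 O.
Implicit hydrogens by atom environment:
  5 × C: 2 H each → 10
  5 × C: 1 H each → 5
  4 × C: 3 H each → 12
  1 × C: no H
  1 × Cl: no H
  1 × O: no H
  Total hydrogens = 27.
Molecular formula: C15H27ClO

C15H27ClO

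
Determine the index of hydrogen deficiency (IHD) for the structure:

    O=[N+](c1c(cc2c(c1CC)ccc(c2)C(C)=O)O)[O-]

Molecular formula from the SMILES: C14H13NO4.
DoU = (2C + 2 + N − H − X)/2 = (2·14 + 2 + 1 − 13 − 0)/2 = 18/2 = 9.
(Structurally: 2 ring(s) + 7 π bond(s) = 9.)

9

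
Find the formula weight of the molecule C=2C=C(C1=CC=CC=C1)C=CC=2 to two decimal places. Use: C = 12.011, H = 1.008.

154.21

Molecular formula: C12H10.
M = 12×12.011 + 10×1.008 = 154.21 g/mol.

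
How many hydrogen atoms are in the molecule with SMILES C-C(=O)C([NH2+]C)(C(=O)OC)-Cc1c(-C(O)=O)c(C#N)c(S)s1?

Hydrogens are implicit in SMILES; fill each atom to its normal valence:
  5 × C: no H
  4 × C (aromatic): no H
  4 × O: no H
  3 × C: 3 H each → 9
  1 × C: 2 H
  1 × N (charge +1): 2 H
  1 × N: no H
  1 × O: 1 H
  1 × S: 1 H
  1 × S (aromatic): no H
  Total hydrogens = 15.

15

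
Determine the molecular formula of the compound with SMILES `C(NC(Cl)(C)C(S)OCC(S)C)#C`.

C8H14ClNOS2

Heavy atoms from the SMILES: 8 C, 1 Cl, 1 N, 1 O, 2 S.
Implicit hydrogens by atom environment:
  3 × C: 1 H each → 3
  2 × C: 3 H each → 6
  2 × C: no H
  2 × S: 1 H each → 2
  1 × C: 2 H
  1 × Cl: no H
  1 × N: 1 H
  1 × O: no H
  Total hydrogens = 14.
Molecular formula: C8H14ClNOS2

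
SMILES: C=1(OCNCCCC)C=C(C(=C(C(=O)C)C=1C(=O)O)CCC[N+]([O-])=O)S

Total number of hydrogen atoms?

Hydrogens are implicit in SMILES; fill each atom to its normal valence:
  7 × C: 2 H each → 14
  5 × C (aromatic): no H
  4 × O: no H
  2 × C: 3 H each → 6
  2 × C: no H
  1 × C (aromatic): 1 H
  1 × N: 1 H
  1 × N (charge +1): no H
  1 × O: 1 H
  1 × O (charge -1): no H
  1 × S: 1 H
  Total hydrogens = 24.

24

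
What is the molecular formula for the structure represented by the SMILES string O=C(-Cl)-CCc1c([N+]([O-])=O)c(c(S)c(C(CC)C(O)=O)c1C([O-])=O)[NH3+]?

Heavy atoms from the SMILES: 14 C, 1 Cl, 2 N, 7 O, 1 S.
Implicit hydrogens by atom environment:
  6 × C (aromatic): no H
  4 × O: no H
  3 × C: 2 H each → 6
  3 × C: no H
  2 × O (charge -1): no H
  1 × C: 3 H
  1 × C: 1 H
  1 × Cl: no H
  1 × N (charge +1): 3 H
  1 × N (charge +1): no H
  1 × O: 1 H
  1 × S: 1 H
  Total hydrogens = 15.
Molecular formula: C14H15ClN2O7S

C14H15ClN2O7S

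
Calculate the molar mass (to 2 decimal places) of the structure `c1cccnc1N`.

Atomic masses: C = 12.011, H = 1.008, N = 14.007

Molecular formula: C5H6N2.
M = 5×12.011 + 6×1.008 + 2×14.007 = 94.12 g/mol.

94.12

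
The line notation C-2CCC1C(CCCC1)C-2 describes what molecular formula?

C10H18

Heavy atoms from the SMILES: 10 C.
Implicit hydrogens by atom environment:
  8 × C: 2 H each → 16
  2 × C: 1 H each → 2
  Total hydrogens = 18.
Molecular formula: C10H18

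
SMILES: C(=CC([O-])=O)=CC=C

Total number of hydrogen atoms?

Hydrogens are implicit in SMILES; fill each atom to its normal valence:
  3 × C: 1 H each → 3
  2 × C: no H
  1 × C: 2 H
  1 × O: no H
  1 × O (charge -1): no H
  Total hydrogens = 5.

5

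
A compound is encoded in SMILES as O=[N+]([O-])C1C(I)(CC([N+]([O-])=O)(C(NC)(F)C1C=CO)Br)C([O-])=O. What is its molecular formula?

C10H11BrFIN3O7-

Heavy atoms from the SMILES: 1 Br, 10 C, 1 F, 1 I, 3 N, 7 O.
Implicit hydrogens by atom environment:
  4 × C: 1 H each → 4
  4 × C: no H
  3 × O: no H
  3 × O (charge -1): no H
  2 × N (charge +1): no H
  1 × Br: no H
  1 × C: 3 H
  1 × C: 2 H
  1 × F: no H
  1 × I: no H
  1 × N: 1 H
  1 × O: 1 H
  Total hydrogens = 11.
Net charge -1.
Molecular formula: C10H11BrFIN3O7-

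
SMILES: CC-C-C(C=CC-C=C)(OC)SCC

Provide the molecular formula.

C12H22OS

Heavy atoms from the SMILES: 12 C, 1 O, 1 S.
Implicit hydrogens by atom environment:
  5 × C: 2 H each → 10
  3 × C: 3 H each → 9
  3 × C: 1 H each → 3
  1 × C: no H
  1 × O: no H
  1 × S: no H
  Total hydrogens = 22.
Molecular formula: C12H22OS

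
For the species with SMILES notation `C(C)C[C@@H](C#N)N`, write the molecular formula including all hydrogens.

C5H10N2

Heavy atoms from the SMILES: 5 C, 2 N.
Implicit hydrogens by atom environment:
  2 × C: 2 H each → 4
  1 × C: 3 H
  1 × C: 1 H
  1 × C: no H
  1 × N: 2 H
  1 × N: no H
  Total hydrogens = 10.
Molecular formula: C5H10N2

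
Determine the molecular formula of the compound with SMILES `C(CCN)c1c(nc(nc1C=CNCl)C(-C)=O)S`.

C11H15ClN4OS

Heavy atoms from the SMILES: 11 C, 1 Cl, 4 N, 1 O, 1 S.
Implicit hydrogens by atom environment:
  4 × C (aromatic): no H
  3 × C: 2 H each → 6
  2 × C: 1 H each → 2
  2 × N (aromatic): no H
  1 × C: 3 H
  1 × C: no H
  1 × Cl: no H
  1 × N: 2 H
  1 × N: 1 H
  1 × O: no H
  1 × S: 1 H
  Total hydrogens = 15.
Molecular formula: C11H15ClN4OS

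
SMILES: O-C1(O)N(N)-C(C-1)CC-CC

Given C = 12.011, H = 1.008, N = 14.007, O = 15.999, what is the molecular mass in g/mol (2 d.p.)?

Molecular formula: C7H16N2O2.
M = 7×12.011 + 16×1.008 + 2×14.007 + 2×15.999 = 160.22 g/mol.

160.22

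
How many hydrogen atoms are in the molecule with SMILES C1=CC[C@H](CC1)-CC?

14

Hydrogens are implicit in SMILES; fill each atom to its normal valence:
  4 × C: 2 H each → 8
  3 × C: 1 H each → 3
  1 × C: 3 H
  Total hydrogens = 14.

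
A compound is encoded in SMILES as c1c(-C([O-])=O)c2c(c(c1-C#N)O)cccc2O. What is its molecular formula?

C12H6NO4-

Heavy atoms from the SMILES: 12 C, 1 N, 4 O.
Implicit hydrogens by atom environment:
  6 × C (aromatic): no H
  4 × C (aromatic): 1 H each → 4
  2 × C: no H
  2 × O: 1 H each → 2
  1 × N: no H
  1 × O: no H
  1 × O (charge -1): no H
  Total hydrogens = 6.
Net charge -1.
Molecular formula: C12H6NO4-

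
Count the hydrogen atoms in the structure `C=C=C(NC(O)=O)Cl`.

4

Hydrogens are implicit in SMILES; fill each atom to its normal valence:
  3 × C: no H
  1 × C: 2 H
  1 × Cl: no H
  1 × N: 1 H
  1 × O: 1 H
  1 × O: no H
  Total hydrogens = 4.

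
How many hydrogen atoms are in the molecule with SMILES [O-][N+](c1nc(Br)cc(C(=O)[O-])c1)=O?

Hydrogens are implicit in SMILES; fill each atom to its normal valence:
  3 × C (aromatic): no H
  2 × C (aromatic): 1 H each → 2
  2 × O: no H
  2 × O (charge -1): no H
  1 × Br: no H
  1 × C: no H
  1 × N (aromatic): no H
  1 × N (charge +1): no H
  Total hydrogens = 2.

2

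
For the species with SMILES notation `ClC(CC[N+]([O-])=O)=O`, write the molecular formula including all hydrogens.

C3H4ClNO3

Heavy atoms from the SMILES: 3 C, 1 Cl, 1 N, 3 O.
Implicit hydrogens by atom environment:
  2 × C: 2 H each → 4
  2 × O: no H
  1 × C: no H
  1 × Cl: no H
  1 × N (charge +1): no H
  1 × O (charge -1): no H
  Total hydrogens = 4.
Molecular formula: C3H4ClNO3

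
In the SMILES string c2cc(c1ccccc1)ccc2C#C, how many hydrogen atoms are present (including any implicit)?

10

Hydrogens are implicit in SMILES; fill each atom to its normal valence:
  9 × C (aromatic): 1 H each → 9
  3 × C (aromatic): no H
  1 × C: 1 H
  1 × C: no H
  Total hydrogens = 10.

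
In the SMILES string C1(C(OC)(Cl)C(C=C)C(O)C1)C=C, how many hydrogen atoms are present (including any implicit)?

15

Hydrogens are implicit in SMILES; fill each atom to its normal valence:
  5 × C: 1 H each → 5
  3 × C: 2 H each → 6
  1 × C: 3 H
  1 × C: no H
  1 × Cl: no H
  1 × O: 1 H
  1 × O: no H
  Total hydrogens = 15.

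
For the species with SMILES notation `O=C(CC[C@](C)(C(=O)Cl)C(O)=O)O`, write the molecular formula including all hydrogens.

C7H9ClO5

Heavy atoms from the SMILES: 7 C, 1 Cl, 5 O.
Implicit hydrogens by atom environment:
  4 × C: no H
  3 × O: no H
  2 × C: 2 H each → 4
  2 × O: 1 H each → 2
  1 × C: 3 H
  1 × Cl: no H
  Total hydrogens = 9.
Molecular formula: C7H9ClO5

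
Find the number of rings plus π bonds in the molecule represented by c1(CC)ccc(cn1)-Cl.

Molecular formula from the SMILES: C7H8ClN.
DoU = (2C + 2 + N − H − X)/2 = (2·7 + 2 + 1 − 8 − 1)/2 = 8/2 = 4.
(Structurally: 1 ring(s) + 3 π bond(s) = 4.)

4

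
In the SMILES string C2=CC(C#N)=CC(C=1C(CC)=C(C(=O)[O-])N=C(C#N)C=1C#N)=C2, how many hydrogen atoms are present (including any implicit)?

9

Hydrogens are implicit in SMILES; fill each atom to its normal valence:
  7 × C (aromatic): no H
  4 × C (aromatic): 1 H each → 4
  4 × C: no H
  3 × N: no H
  1 × C: 3 H
  1 × C: 2 H
  1 × N (aromatic): no H
  1 × O: no H
  1 × O (charge -1): no H
  Total hydrogens = 9.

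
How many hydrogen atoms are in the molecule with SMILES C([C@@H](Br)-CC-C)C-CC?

Hydrogens are implicit in SMILES; fill each atom to its normal valence:
  5 × C: 2 H each → 10
  2 × C: 3 H each → 6
  1 × Br: no H
  1 × C: 1 H
  Total hydrogens = 17.

17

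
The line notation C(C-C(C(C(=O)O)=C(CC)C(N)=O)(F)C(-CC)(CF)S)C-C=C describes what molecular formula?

C16H25F2NO3S

Heavy atoms from the SMILES: 16 C, 2 F, 1 N, 3 O, 1 S.
Implicit hydrogens by atom environment:
  7 × C: 2 H each → 14
  6 × C: no H
  2 × C: 3 H each → 6
  2 × F: no H
  2 × O: no H
  1 × C: 1 H
  1 × N: 2 H
  1 × O: 1 H
  1 × S: 1 H
  Total hydrogens = 25.
Molecular formula: C16H25F2NO3S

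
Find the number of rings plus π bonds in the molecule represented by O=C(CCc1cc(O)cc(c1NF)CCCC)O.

Molecular formula from the SMILES: C13H18FNO3.
DoU = (2C + 2 + N − H − X)/2 = (2·13 + 2 + 1 − 18 − 1)/2 = 10/2 = 5.
(Structurally: 1 ring(s) + 4 π bond(s) = 5.)

5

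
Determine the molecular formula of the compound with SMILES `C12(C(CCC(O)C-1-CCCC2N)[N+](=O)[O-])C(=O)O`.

C11H18N2O5

Heavy atoms from the SMILES: 11 C, 2 N, 5 O.
Implicit hydrogens by atom environment:
  5 × C: 2 H each → 10
  4 × C: 1 H each → 4
  2 × C: no H
  2 × O: 1 H each → 2
  2 × O: no H
  1 × N: 2 H
  1 × N (charge +1): no H
  1 × O (charge -1): no H
  Total hydrogens = 18.
Molecular formula: C11H18N2O5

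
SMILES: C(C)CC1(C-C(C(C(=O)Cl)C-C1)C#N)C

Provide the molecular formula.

Heavy atoms from the SMILES: 12 C, 1 Cl, 1 N, 1 O.
Implicit hydrogens by atom environment:
  5 × C: 2 H each → 10
  3 × C: no H
  2 × C: 3 H each → 6
  2 × C: 1 H each → 2
  1 × Cl: no H
  1 × N: no H
  1 × O: no H
  Total hydrogens = 18.
Molecular formula: C12H18ClNO

C12H18ClNO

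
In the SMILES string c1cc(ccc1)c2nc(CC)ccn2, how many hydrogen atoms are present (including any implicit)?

12

Hydrogens are implicit in SMILES; fill each atom to its normal valence:
  7 × C (aromatic): 1 H each → 7
  3 × C (aromatic): no H
  2 × N (aromatic): no H
  1 × C: 3 H
  1 × C: 2 H
  Total hydrogens = 12.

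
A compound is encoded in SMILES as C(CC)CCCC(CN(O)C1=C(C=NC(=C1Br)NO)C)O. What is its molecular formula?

C14H24BrN3O3

Heavy atoms from the SMILES: 1 Br, 14 C, 3 N, 3 O.
Implicit hydrogens by atom environment:
  6 × C: 2 H each → 12
  4 × C (aromatic): no H
  3 × O: 1 H each → 3
  2 × C: 3 H each → 6
  1 × Br: no H
  1 × C (aromatic): 1 H
  1 × C: 1 H
  1 × N: 1 H
  1 × N (aromatic): no H
  1 × N: no H
  Total hydrogens = 24.
Molecular formula: C14H24BrN3O3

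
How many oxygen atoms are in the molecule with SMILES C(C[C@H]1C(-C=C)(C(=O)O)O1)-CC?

The symbol for oxygen appears 3 times in the SMILES.

3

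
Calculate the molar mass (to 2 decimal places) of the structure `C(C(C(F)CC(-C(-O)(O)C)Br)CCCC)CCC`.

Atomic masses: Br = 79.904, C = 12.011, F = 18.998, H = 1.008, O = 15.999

327.28

Molecular formula: C14H28BrFO2.
M = 1×79.904 + 14×12.011 + 1×18.998 + 28×1.008 + 2×15.999 = 327.28 g/mol.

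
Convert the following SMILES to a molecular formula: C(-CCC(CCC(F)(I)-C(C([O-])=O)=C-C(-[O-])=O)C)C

Heavy atoms from the SMILES: 13 C, 1 F, 1 I, 4 O.
Implicit hydrogens by atom environment:
  5 × C: 2 H each → 10
  4 × C: no H
  2 × C: 3 H each → 6
  2 × C: 1 H each → 2
  2 × O: no H
  2 × O (charge -1): no H
  1 × F: no H
  1 × I: no H
  Total hydrogens = 18.
Net charge -2.
Molecular formula: [C13H18FIO4]2-

[C13H18FIO4]2-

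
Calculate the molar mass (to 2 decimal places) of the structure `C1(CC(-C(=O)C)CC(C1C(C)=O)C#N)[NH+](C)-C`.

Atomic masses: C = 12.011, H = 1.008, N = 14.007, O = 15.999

Molecular formula: C13H21N2O2+.
M = 13×12.011 + 21×1.008 + 2×14.007 + 2×15.999 = 237.32 g/mol.

237.32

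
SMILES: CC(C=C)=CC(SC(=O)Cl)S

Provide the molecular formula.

C7H9ClOS2

Heavy atoms from the SMILES: 7 C, 1 Cl, 1 O, 2 S.
Implicit hydrogens by atom environment:
  3 × C: 1 H each → 3
  2 × C: no H
  1 × C: 3 H
  1 × C: 2 H
  1 × Cl: no H
  1 × O: no H
  1 × S: 1 H
  1 × S: no H
  Total hydrogens = 9.
Molecular formula: C7H9ClOS2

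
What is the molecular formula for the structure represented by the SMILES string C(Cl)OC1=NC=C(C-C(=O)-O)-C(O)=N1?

C7H7ClN2O4

Heavy atoms from the SMILES: 7 C, 1 Cl, 2 N, 4 O.
Implicit hydrogens by atom environment:
  3 × C (aromatic): no H
  2 × C: 2 H each → 4
  2 × N (aromatic): no H
  2 × O: 1 H each → 2
  2 × O: no H
  1 × C (aromatic): 1 H
  1 × C: no H
  1 × Cl: no H
  Total hydrogens = 7.
Molecular formula: C7H7ClN2O4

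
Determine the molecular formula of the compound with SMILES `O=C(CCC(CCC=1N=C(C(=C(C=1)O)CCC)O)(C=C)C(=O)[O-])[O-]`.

[C17H21NO6]2-

Heavy atoms from the SMILES: 17 C, 1 N, 6 O.
Implicit hydrogens by atom environment:
  7 × C: 2 H each → 14
  4 × C (aromatic): no H
  3 × C: no H
  2 × O: 1 H each → 2
  2 × O: no H
  2 × O (charge -1): no H
  1 × C: 3 H
  1 × C (aromatic): 1 H
  1 × C: 1 H
  1 × N (aromatic): no H
  Total hydrogens = 21.
Net charge -2.
Molecular formula: [C17H21NO6]2-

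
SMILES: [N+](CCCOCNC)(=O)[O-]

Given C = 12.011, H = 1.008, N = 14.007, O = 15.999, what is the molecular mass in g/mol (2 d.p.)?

Molecular formula: C5H12N2O3.
M = 5×12.011 + 12×1.008 + 2×14.007 + 3×15.999 = 148.16 g/mol.

148.16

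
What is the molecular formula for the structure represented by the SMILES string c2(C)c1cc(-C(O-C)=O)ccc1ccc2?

C13H12O2

Heavy atoms from the SMILES: 13 C, 2 O.
Implicit hydrogens by atom environment:
  6 × C (aromatic): 1 H each → 6
  4 × C (aromatic): no H
  2 × C: 3 H each → 6
  2 × O: no H
  1 × C: no H
  Total hydrogens = 12.
Molecular formula: C13H12O2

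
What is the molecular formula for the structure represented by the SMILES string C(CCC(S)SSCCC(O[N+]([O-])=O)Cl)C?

Heavy atoms from the SMILES: 8 C, 1 Cl, 1 N, 3 O, 3 S.
Implicit hydrogens by atom environment:
  5 × C: 2 H each → 10
  2 × C: 1 H each → 2
  2 × O: no H
  2 × S: no H
  1 × C: 3 H
  1 × Cl: no H
  1 × N (charge +1): no H
  1 × O (charge -1): no H
  1 × S: 1 H
  Total hydrogens = 16.
Molecular formula: C8H16ClNO3S3

C8H16ClNO3S3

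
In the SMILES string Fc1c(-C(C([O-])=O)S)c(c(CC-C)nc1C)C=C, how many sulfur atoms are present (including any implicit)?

1

The symbol for sulfur appears 1 time in the SMILES.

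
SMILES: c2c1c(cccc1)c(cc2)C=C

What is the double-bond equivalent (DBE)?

8

Molecular formula from the SMILES: C12H10.
DoU = (2C + 2 + N − H − X)/2 = (2·12 + 2 + 0 − 10 − 0)/2 = 16/2 = 8.
(Structurally: 2 ring(s) + 6 π bond(s) = 8.)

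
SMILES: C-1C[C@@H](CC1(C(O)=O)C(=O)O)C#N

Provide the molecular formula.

C8H9NO4

Heavy atoms from the SMILES: 8 C, 1 N, 4 O.
Implicit hydrogens by atom environment:
  4 × C: no H
  3 × C: 2 H each → 6
  2 × O: 1 H each → 2
  2 × O: no H
  1 × C: 1 H
  1 × N: no H
  Total hydrogens = 9.
Molecular formula: C8H9NO4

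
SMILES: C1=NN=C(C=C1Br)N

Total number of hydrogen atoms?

4

Hydrogens are implicit in SMILES; fill each atom to its normal valence:
  2 × C (aromatic): 1 H each → 2
  2 × C (aromatic): no H
  2 × N (aromatic): no H
  1 × Br: no H
  1 × N: 2 H
  Total hydrogens = 4.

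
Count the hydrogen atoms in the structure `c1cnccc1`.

Hydrogens are implicit in SMILES; fill each atom to its normal valence:
  5 × C (aromatic): 1 H each → 5
  1 × N (aromatic): no H
  Total hydrogens = 5.

5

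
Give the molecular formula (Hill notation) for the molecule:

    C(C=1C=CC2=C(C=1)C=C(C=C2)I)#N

C11H6IN

Heavy atoms from the SMILES: 11 C, 1 I, 1 N.
Implicit hydrogens by atom environment:
  6 × C (aromatic): 1 H each → 6
  4 × C (aromatic): no H
  1 × C: no H
  1 × I: no H
  1 × N: no H
  Total hydrogens = 6.
Molecular formula: C11H6IN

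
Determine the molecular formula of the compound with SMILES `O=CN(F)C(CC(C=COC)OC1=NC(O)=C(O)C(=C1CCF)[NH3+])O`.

Heavy atoms from the SMILES: 14 C, 2 F, 3 N, 6 O.
Implicit hydrogens by atom environment:
  5 × C: 1 H each → 5
  5 × C (aromatic): no H
  3 × C: 2 H each → 6
  3 × O: 1 H each → 3
  3 × O: no H
  2 × F: no H
  1 × C: 3 H
  1 × N (charge +1): 3 H
  1 × N (aromatic): no H
  1 × N: no H
  Total hydrogens = 20.
Net charge +1.
Molecular formula: C14H20F2N3O6+

C14H20F2N3O6+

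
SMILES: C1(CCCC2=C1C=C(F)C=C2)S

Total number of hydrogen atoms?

11

Hydrogens are implicit in SMILES; fill each atom to its normal valence:
  3 × C: 2 H each → 6
  3 × C (aromatic): 1 H each → 3
  3 × C (aromatic): no H
  1 × C: 1 H
  1 × F: no H
  1 × S: 1 H
  Total hydrogens = 11.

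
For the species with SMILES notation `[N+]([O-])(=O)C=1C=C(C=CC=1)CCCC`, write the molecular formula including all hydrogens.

Heavy atoms from the SMILES: 10 C, 1 N, 2 O.
Implicit hydrogens by atom environment:
  4 × C (aromatic): 1 H each → 4
  3 × C: 2 H each → 6
  2 × C (aromatic): no H
  1 × C: 3 H
  1 × N (charge +1): no H
  1 × O: no H
  1 × O (charge -1): no H
  Total hydrogens = 13.
Molecular formula: C10H13NO2

C10H13NO2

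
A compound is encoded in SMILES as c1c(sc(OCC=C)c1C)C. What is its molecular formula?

C9H12OS

Heavy atoms from the SMILES: 9 C, 1 O, 1 S.
Implicit hydrogens by atom environment:
  3 × C (aromatic): no H
  2 × C: 3 H each → 6
  2 × C: 2 H each → 4
  1 × C (aromatic): 1 H
  1 × C: 1 H
  1 × O: no H
  1 × S (aromatic): no H
  Total hydrogens = 12.
Molecular formula: C9H12OS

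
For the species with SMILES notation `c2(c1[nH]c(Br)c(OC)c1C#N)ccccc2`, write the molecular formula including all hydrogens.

Heavy atoms from the SMILES: 1 Br, 12 C, 2 N, 1 O.
Implicit hydrogens by atom environment:
  5 × C (aromatic): 1 H each → 5
  5 × C (aromatic): no H
  1 × Br: no H
  1 × C: 3 H
  1 × C: no H
  1 × N (aromatic): 1 H
  1 × N: no H
  1 × O: no H
  Total hydrogens = 9.
Molecular formula: C12H9BrN2O

C12H9BrN2O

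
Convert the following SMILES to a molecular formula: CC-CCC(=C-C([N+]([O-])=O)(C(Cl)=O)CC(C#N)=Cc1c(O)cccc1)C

Heavy atoms from the SMILES: 19 C, 1 Cl, 2 N, 4 O.
Implicit hydrogens by atom environment:
  5 × C: no H
  4 × C: 2 H each → 8
  4 × C (aromatic): 1 H each → 4
  2 × C: 3 H each → 6
  2 × C: 1 H each → 2
  2 × C (aromatic): no H
  2 × O: no H
  1 × Cl: no H
  1 × N (charge +1): no H
  1 × N: no H
  1 × O: 1 H
  1 × O (charge -1): no H
  Total hydrogens = 21.
Molecular formula: C19H21ClN2O4

C19H21ClN2O4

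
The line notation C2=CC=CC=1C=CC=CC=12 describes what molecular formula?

C10H8

Heavy atoms from the SMILES: 10 C.
Implicit hydrogens by atom environment:
  8 × C (aromatic): 1 H each → 8
  2 × C (aromatic): no H
  Total hydrogens = 8.
Molecular formula: C10H8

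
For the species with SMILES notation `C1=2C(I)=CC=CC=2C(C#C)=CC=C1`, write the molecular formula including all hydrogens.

C12H7I

Heavy atoms from the SMILES: 12 C, 1 I.
Implicit hydrogens by atom environment:
  6 × C (aromatic): 1 H each → 6
  4 × C (aromatic): no H
  1 × C: 1 H
  1 × C: no H
  1 × I: no H
  Total hydrogens = 7.
Molecular formula: C12H7I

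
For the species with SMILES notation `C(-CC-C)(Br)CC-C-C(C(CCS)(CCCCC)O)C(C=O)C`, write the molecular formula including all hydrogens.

Heavy atoms from the SMILES: 1 Br, 19 C, 2 O, 1 S.
Implicit hydrogens by atom environment:
  11 × C: 2 H each → 22
  4 × C: 1 H each → 4
  3 × C: 3 H each → 9
  1 × Br: no H
  1 × C: no H
  1 × O: 1 H
  1 × O: no H
  1 × S: 1 H
  Total hydrogens = 37.
Molecular formula: C19H37BrO2S

C19H37BrO2S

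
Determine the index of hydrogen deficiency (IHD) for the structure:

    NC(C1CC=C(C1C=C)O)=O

4

Molecular formula from the SMILES: C8H11NO2.
DoU = (2C + 2 + N − H − X)/2 = (2·8 + 2 + 1 − 11 − 0)/2 = 8/2 = 4.
(Structurally: 1 ring(s) + 3 π bond(s) = 4.)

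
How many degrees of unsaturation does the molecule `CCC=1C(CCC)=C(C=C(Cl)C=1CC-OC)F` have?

4

Molecular formula from the SMILES: C14H20ClFO.
DoU = (2C + 2 + N − H − X)/2 = (2·14 + 2 + 0 − 20 − 2)/2 = 8/2 = 4.
(Structurally: 1 ring(s) + 3 π bond(s) = 4.)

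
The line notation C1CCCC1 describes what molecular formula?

C5H10

Heavy atoms from the SMILES: 5 C.
Implicit hydrogens by atom environment:
  5 × C: 2 H each → 10
  Total hydrogens = 10.
Molecular formula: C5H10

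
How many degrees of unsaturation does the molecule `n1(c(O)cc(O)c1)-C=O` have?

Molecular formula from the SMILES: C5H5NO3.
DoU = (2C + 2 + N − H − X)/2 = (2·5 + 2 + 1 − 5 − 0)/2 = 8/2 = 4.
(Structurally: 1 ring(s) + 3 π bond(s) = 4.)

4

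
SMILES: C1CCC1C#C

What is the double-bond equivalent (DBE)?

Molecular formula from the SMILES: C6H8.
DoU = (2C + 2 + N − H − X)/2 = (2·6 + 2 + 0 − 8 − 0)/2 = 6/2 = 3.
(Structurally: 1 ring(s) + 2 π bond(s) = 3.)

3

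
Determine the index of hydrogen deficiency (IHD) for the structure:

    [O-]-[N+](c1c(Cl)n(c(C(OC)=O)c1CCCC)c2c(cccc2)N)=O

9

Molecular formula from the SMILES: C16H18ClN3O4.
DoU = (2C + 2 + N − H − X)/2 = (2·16 + 2 + 3 − 18 − 1)/2 = 18/2 = 9.
(Structurally: 2 ring(s) + 7 π bond(s) = 9.)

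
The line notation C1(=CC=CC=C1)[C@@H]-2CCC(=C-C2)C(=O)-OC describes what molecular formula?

Heavy atoms from the SMILES: 14 C, 2 O.
Implicit hydrogens by atom environment:
  5 × C (aromatic): 1 H each → 5
  3 × C: 2 H each → 6
  2 × C: 1 H each → 2
  2 × C: no H
  2 × O: no H
  1 × C: 3 H
  1 × C (aromatic): no H
  Total hydrogens = 16.
Molecular formula: C14H16O2

C14H16O2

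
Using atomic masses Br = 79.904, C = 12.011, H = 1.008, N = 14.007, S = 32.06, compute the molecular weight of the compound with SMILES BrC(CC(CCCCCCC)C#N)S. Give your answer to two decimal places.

278.25

Molecular formula: C11H20BrNS.
M = 1×79.904 + 11×12.011 + 20×1.008 + 1×14.007 + 1×32.06 = 278.25 g/mol.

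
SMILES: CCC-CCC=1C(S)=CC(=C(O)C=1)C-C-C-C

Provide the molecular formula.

Heavy atoms from the SMILES: 15 C, 1 O, 1 S.
Implicit hydrogens by atom environment:
  7 × C: 2 H each → 14
  4 × C (aromatic): no H
  2 × C: 3 H each → 6
  2 × C (aromatic): 1 H each → 2
  1 × O: 1 H
  1 × S: 1 H
  Total hydrogens = 24.
Molecular formula: C15H24OS

C15H24OS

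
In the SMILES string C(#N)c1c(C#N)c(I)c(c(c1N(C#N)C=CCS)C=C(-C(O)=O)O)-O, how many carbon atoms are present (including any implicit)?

15

The symbol for carbon appears 15 times in the SMILES. Lowercase c denotes aromatic carbon and counts toward C.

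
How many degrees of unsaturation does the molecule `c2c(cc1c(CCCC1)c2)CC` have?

Molecular formula from the SMILES: C12H16.
DoU = (2C + 2 + N − H − X)/2 = (2·12 + 2 + 0 − 16 − 0)/2 = 10/2 = 5.
(Structurally: 2 ring(s) + 3 π bond(s) = 5.)

5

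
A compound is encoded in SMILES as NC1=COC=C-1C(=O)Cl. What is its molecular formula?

Heavy atoms from the SMILES: 5 C, 1 Cl, 1 N, 2 O.
Implicit hydrogens by atom environment:
  2 × C (aromatic): 1 H each → 2
  2 × C (aromatic): no H
  1 × C: no H
  1 × Cl: no H
  1 × N: 2 H
  1 × O (aromatic): no H
  1 × O: no H
  Total hydrogens = 4.
Molecular formula: C5H4ClNO2

C5H4ClNO2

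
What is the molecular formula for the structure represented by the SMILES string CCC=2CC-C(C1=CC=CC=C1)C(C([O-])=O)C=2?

C15H17O2-

Heavy atoms from the SMILES: 15 C, 2 O.
Implicit hydrogens by atom environment:
  5 × C (aromatic): 1 H each → 5
  3 × C: 2 H each → 6
  3 × C: 1 H each → 3
  2 × C: no H
  1 × C: 3 H
  1 × C (aromatic): no H
  1 × O: no H
  1 × O (charge -1): no H
  Total hydrogens = 17.
Net charge -1.
Molecular formula: C15H17O2-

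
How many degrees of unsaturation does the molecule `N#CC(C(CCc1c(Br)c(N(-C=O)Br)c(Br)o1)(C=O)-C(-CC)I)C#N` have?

Molecular formula from the SMILES: C15H13Br3IN3O3.
DoU = (2C + 2 + N − H − X)/2 = (2·15 + 2 + 3 − 13 − 4)/2 = 18/2 = 9.
(Structurally: 1 ring(s) + 8 π bond(s) = 9.)

9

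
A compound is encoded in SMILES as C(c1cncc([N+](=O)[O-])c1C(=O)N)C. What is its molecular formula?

Heavy atoms from the SMILES: 8 C, 3 N, 3 O.
Implicit hydrogens by atom environment:
  3 × C (aromatic): no H
  2 × C (aromatic): 1 H each → 2
  2 × O: no H
  1 × C: 3 H
  1 × C: 2 H
  1 × C: no H
  1 × N: 2 H
  1 × N (aromatic): no H
  1 × N (charge +1): no H
  1 × O (charge -1): no H
  Total hydrogens = 9.
Molecular formula: C8H9N3O3

C8H9N3O3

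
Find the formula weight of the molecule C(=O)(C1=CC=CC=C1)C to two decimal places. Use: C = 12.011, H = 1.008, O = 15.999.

120.15

Molecular formula: C8H8O.
M = 8×12.011 + 8×1.008 + 1×15.999 = 120.15 g/mol.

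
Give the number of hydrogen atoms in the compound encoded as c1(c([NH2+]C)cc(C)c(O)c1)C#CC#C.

12

Hydrogens are implicit in SMILES; fill each atom to its normal valence:
  4 × C (aromatic): no H
  3 × C: no H
  2 × C: 3 H each → 6
  2 × C (aromatic): 1 H each → 2
  1 × C: 1 H
  1 × N (charge +1): 2 H
  1 × O: 1 H
  Total hydrogens = 12.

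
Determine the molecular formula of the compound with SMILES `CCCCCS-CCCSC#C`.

Heavy atoms from the SMILES: 10 C, 2 S.
Implicit hydrogens by atom environment:
  7 × C: 2 H each → 14
  2 × S: no H
  1 × C: 3 H
  1 × C: 1 H
  1 × C: no H
  Total hydrogens = 18.
Molecular formula: C10H18S2

C10H18S2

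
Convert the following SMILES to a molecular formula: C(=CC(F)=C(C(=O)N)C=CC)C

Heavy atoms from the SMILES: 9 C, 1 F, 1 N, 1 O.
Implicit hydrogens by atom environment:
  4 × C: 1 H each → 4
  3 × C: no H
  2 × C: 3 H each → 6
  1 × F: no H
  1 × N: 2 H
  1 × O: no H
  Total hydrogens = 12.
Molecular formula: C9H12FNO

C9H12FNO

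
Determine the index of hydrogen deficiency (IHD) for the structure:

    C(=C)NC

Molecular formula from the SMILES: C3H7N.
DoU = (2C + 2 + N − H − X)/2 = (2·3 + 2 + 1 − 7 − 0)/2 = 2/2 = 1.
(Structurally: 0 ring(s) + 1 π bond(s) = 1.)

1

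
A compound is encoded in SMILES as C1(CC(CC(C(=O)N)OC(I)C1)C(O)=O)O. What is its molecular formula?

Heavy atoms from the SMILES: 9 C, 1 I, 1 N, 5 O.
Implicit hydrogens by atom environment:
  4 × C: 1 H each → 4
  3 × C: 2 H each → 6
  3 × O: no H
  2 × C: no H
  2 × O: 1 H each → 2
  1 × I: no H
  1 × N: 2 H
  Total hydrogens = 14.
Molecular formula: C9H14INO5

C9H14INO5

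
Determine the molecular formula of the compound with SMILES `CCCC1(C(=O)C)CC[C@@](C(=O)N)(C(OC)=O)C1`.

C13H21NO4

Heavy atoms from the SMILES: 13 C, 1 N, 4 O.
Implicit hydrogens by atom environment:
  5 × C: 2 H each → 10
  5 × C: no H
  4 × O: no H
  3 × C: 3 H each → 9
  1 × N: 2 H
  Total hydrogens = 21.
Molecular formula: C13H21NO4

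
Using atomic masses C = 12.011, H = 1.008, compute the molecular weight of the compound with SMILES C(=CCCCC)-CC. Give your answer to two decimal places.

Molecular formula: C8H16.
M = 8×12.011 + 16×1.008 = 112.22 g/mol.

112.22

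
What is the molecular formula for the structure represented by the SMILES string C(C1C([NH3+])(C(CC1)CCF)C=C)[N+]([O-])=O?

C10H18FN2O2+

Heavy atoms from the SMILES: 10 C, 1 F, 2 N, 2 O.
Implicit hydrogens by atom environment:
  6 × C: 2 H each → 12
  3 × C: 1 H each → 3
  1 × C: no H
  1 × F: no H
  1 × N (charge +1): 3 H
  1 × N (charge +1): no H
  1 × O: no H
  1 × O (charge -1): no H
  Total hydrogens = 18.
Net charge +1.
Molecular formula: C10H18FN2O2+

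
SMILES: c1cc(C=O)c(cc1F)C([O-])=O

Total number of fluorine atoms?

The symbol for fluorine appears 1 time in the SMILES.

1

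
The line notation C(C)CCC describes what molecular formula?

Heavy atoms from the SMILES: 5 C.
Implicit hydrogens by atom environment:
  3 × C: 2 H each → 6
  2 × C: 3 H each → 6
  Total hydrogens = 12.
Molecular formula: C5H12

C5H12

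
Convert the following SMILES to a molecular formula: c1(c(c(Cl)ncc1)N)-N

Heavy atoms from the SMILES: 5 C, 1 Cl, 3 N.
Implicit hydrogens by atom environment:
  3 × C (aromatic): no H
  2 × C (aromatic): 1 H each → 2
  2 × N: 2 H each → 4
  1 × Cl: no H
  1 × N (aromatic): no H
  Total hydrogens = 6.
Molecular formula: C5H6ClN3

C5H6ClN3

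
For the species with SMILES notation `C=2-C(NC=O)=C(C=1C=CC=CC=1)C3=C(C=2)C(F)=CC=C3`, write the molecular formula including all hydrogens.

Heavy atoms from the SMILES: 17 C, 1 F, 1 N, 1 O.
Implicit hydrogens by atom environment:
  10 × C (aromatic): 1 H each → 10
  6 × C (aromatic): no H
  1 × C: 1 H
  1 × F: no H
  1 × N: 1 H
  1 × O: no H
  Total hydrogens = 12.
Molecular formula: C17H12FNO

C17H12FNO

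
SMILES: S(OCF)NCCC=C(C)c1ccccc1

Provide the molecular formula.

Heavy atoms from the SMILES: 12 C, 1 F, 1 N, 1 O, 1 S.
Implicit hydrogens by atom environment:
  5 × C (aromatic): 1 H each → 5
  3 × C: 2 H each → 6
  1 × C: 3 H
  1 × C: 1 H
  1 × C: no H
  1 × C (aromatic): no H
  1 × F: no H
  1 × N: 1 H
  1 × O: no H
  1 × S: no H
  Total hydrogens = 16.
Molecular formula: C12H16FNOS

C12H16FNOS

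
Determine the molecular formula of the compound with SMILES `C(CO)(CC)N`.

C4H11NO

Heavy atoms from the SMILES: 4 C, 1 N, 1 O.
Implicit hydrogens by atom environment:
  2 × C: 2 H each → 4
  1 × C: 3 H
  1 × C: 1 H
  1 × N: 2 H
  1 × O: 1 H
  Total hydrogens = 11.
Molecular formula: C4H11NO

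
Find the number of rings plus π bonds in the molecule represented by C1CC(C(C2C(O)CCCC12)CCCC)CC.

2

Molecular formula from the SMILES: C16H30O.
DoU = (2C + 2 + N − H − X)/2 = (2·16 + 2 + 0 − 30 − 0)/2 = 4/2 = 2.
(Structurally: 2 ring(s) + 0 π bond(s) = 2.)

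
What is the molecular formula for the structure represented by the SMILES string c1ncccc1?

C5H5N

Heavy atoms from the SMILES: 5 C, 1 N.
Implicit hydrogens by atom environment:
  5 × C (aromatic): 1 H each → 5
  1 × N (aromatic): no H
  Total hydrogens = 5.
Molecular formula: C5H5N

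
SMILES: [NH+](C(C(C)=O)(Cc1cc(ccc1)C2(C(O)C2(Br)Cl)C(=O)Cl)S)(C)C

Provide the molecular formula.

Heavy atoms from the SMILES: 1 Br, 16 C, 2 Cl, 1 N, 3 O, 1 S.
Implicit hydrogens by atom environment:
  5 × C: no H
  4 × C (aromatic): 1 H each → 4
  3 × C: 3 H each → 9
  2 × C (aromatic): no H
  2 × Cl: no H
  2 × O: no H
  1 × Br: no H
  1 × C: 2 H
  1 × C: 1 H
  1 × N (charge +1): 1 H
  1 × O: 1 H
  1 × S: 1 H
  Total hydrogens = 19.
Net charge +1.
Molecular formula: C16H19BrCl2NO3S+

C16H19BrCl2NO3S+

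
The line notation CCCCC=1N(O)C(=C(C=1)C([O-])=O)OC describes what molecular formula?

C10H14NO4-

Heavy atoms from the SMILES: 10 C, 1 N, 4 O.
Implicit hydrogens by atom environment:
  3 × C: 2 H each → 6
  3 × C (aromatic): no H
  2 × C: 3 H each → 6
  2 × O: no H
  1 × C (aromatic): 1 H
  1 × C: no H
  1 × N (aromatic): no H
  1 × O: 1 H
  1 × O (charge -1): no H
  Total hydrogens = 14.
Net charge -1.
Molecular formula: C10H14NO4-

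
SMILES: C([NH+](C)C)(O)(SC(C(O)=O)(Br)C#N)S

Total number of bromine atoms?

1

The symbol for bromine appears 1 time in the SMILES.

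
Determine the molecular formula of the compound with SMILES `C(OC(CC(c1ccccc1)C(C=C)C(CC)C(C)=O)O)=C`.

C19H26O3

Heavy atoms from the SMILES: 19 C, 3 O.
Implicit hydrogens by atom environment:
  6 × C: 1 H each → 6
  5 × C (aromatic): 1 H each → 5
  4 × C: 2 H each → 8
  2 × C: 3 H each → 6
  2 × O: no H
  1 × C: no H
  1 × C (aromatic): no H
  1 × O: 1 H
  Total hydrogens = 26.
Molecular formula: C19H26O3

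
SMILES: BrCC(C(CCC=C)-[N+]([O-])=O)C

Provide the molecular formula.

C8H14BrNO2

Heavy atoms from the SMILES: 1 Br, 8 C, 1 N, 2 O.
Implicit hydrogens by atom environment:
  4 × C: 2 H each → 8
  3 × C: 1 H each → 3
  1 × Br: no H
  1 × C: 3 H
  1 × N (charge +1): no H
  1 × O: no H
  1 × O (charge -1): no H
  Total hydrogens = 14.
Molecular formula: C8H14BrNO2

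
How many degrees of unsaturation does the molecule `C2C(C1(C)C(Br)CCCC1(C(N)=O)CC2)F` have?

3

Molecular formula from the SMILES: C12H19BrFNO.
DoU = (2C + 2 + N − H − X)/2 = (2·12 + 2 + 1 − 19 − 2)/2 = 6/2 = 3.
(Structurally: 2 ring(s) + 1 π bond(s) = 3.)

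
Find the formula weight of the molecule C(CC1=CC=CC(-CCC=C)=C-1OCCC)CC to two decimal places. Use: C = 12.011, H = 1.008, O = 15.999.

246.39

Molecular formula: C17H26O.
M = 17×12.011 + 26×1.008 + 1×15.999 = 246.39 g/mol.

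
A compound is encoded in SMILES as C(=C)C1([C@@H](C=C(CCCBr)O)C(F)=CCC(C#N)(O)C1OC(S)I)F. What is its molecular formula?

Heavy atoms from the SMILES: 1 Br, 16 C, 2 F, 1 I, 1 N, 3 O, 1 S.
Implicit hydrogens by atom environment:
  6 × C: 1 H each → 6
  5 × C: 2 H each → 10
  5 × C: no H
  2 × F: no H
  2 × O: 1 H each → 2
  1 × Br: no H
  1 × I: no H
  1 × N: no H
  1 × O: no H
  1 × S: 1 H
  Total hydrogens = 19.
Molecular formula: C16H19BrF2INO3S

C16H19BrF2INO3S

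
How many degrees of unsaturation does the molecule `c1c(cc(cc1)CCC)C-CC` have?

4

Molecular formula from the SMILES: C12H18.
DoU = (2C + 2 + N − H − X)/2 = (2·12 + 2 + 0 − 18 − 0)/2 = 8/2 = 4.
(Structurally: 1 ring(s) + 3 π bond(s) = 4.)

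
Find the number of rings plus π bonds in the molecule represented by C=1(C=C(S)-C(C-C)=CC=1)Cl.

Molecular formula from the SMILES: C8H9ClS.
DoU = (2C + 2 + N − H − X)/2 = (2·8 + 2 + 0 − 9 − 1)/2 = 8/2 = 4.
(Structurally: 1 ring(s) + 3 π bond(s) = 4.)

4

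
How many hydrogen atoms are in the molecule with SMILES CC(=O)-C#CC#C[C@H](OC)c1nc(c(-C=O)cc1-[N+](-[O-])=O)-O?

10

Hydrogens are implicit in SMILES; fill each atom to its normal valence:
  5 × C: no H
  4 × C (aromatic): no H
  4 × O: no H
  2 × C: 3 H each → 6
  2 × C: 1 H each → 2
  1 × C (aromatic): 1 H
  1 × N (aromatic): no H
  1 × N (charge +1): no H
  1 × O: 1 H
  1 × O (charge -1): no H
  Total hydrogens = 10.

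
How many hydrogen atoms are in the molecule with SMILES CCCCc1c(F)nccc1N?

Hydrogens are implicit in SMILES; fill each atom to its normal valence:
  3 × C: 2 H each → 6
  3 × C (aromatic): no H
  2 × C (aromatic): 1 H each → 2
  1 × C: 3 H
  1 × F: no H
  1 × N: 2 H
  1 × N (aromatic): no H
  Total hydrogens = 13.

13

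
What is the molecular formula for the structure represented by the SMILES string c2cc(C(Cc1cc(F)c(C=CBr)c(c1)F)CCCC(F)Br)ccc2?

Heavy atoms from the SMILES: 2 Br, 20 C, 3 F.
Implicit hydrogens by atom environment:
  7 × C (aromatic): 1 H each → 7
  5 × C (aromatic): no H
  4 × C: 2 H each → 8
  4 × C: 1 H each → 4
  3 × F: no H
  2 × Br: no H
  Total hydrogens = 19.
Molecular formula: C20H19Br2F3

C20H19Br2F3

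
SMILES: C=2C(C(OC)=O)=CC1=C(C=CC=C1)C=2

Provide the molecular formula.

Heavy atoms from the SMILES: 12 C, 2 O.
Implicit hydrogens by atom environment:
  7 × C (aromatic): 1 H each → 7
  3 × C (aromatic): no H
  2 × O: no H
  1 × C: 3 H
  1 × C: no H
  Total hydrogens = 10.
Molecular formula: C12H10O2

C12H10O2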